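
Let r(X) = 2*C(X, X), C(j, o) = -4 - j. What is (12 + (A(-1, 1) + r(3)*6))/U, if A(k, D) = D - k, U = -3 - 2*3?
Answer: 70/9 ≈ 7.7778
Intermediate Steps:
U = -9 (U = -3 - 6 = -9)
r(X) = -8 - 2*X (r(X) = 2*(-4 - X) = -8 - 2*X)
(12 + (A(-1, 1) + r(3)*6))/U = (12 + ((1 - 1*(-1)) + (-8 - 2*3)*6))/(-9) = -(12 + ((1 + 1) + (-8 - 6)*6))/9 = -(12 + (2 - 14*6))/9 = -(12 + (2 - 84))/9 = -(12 - 82)/9 = -1/9*(-70) = 70/9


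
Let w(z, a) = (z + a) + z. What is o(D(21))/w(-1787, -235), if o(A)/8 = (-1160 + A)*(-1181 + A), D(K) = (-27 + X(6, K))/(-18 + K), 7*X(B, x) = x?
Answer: -11110016/3809 ≈ -2916.8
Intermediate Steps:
X(B, x) = x/7
D(K) = (-27 + K/7)/(-18 + K)
w(z, a) = a + 2*z (w(z, a) = (a + z) + z = a + 2*z)
o(A) = 8*(-1181 + A)*(-1160 + A) (o(A) = 8*((-1160 + A)*(-1181 + A)) = 8*((-1181 + A)*(-1160 + A)) = 8*(-1181 + A)*(-1160 + A))
o(D(21))/w(-1787, -235) = (10959680 - 18728*(-189 + 21)/(7*(-18 + 21)) + 8*((-189 + 21)/(7*(-18 + 21)))**2)/(-235 + 2*(-1787)) = (10959680 - 18728*(-168)/(7*3) + 8*((1/7)*(-168)/3)**2)/(-235 - 3574) = (10959680 - 18728*(-168)/(7*3) + 8*((1/7)*(1/3)*(-168))**2)/(-3809) = (10959680 - 18728*(-8) + 8*(-8)**2)*(-1/3809) = (10959680 + 149824 + 8*64)*(-1/3809) = (10959680 + 149824 + 512)*(-1/3809) = 11110016*(-1/3809) = -11110016/3809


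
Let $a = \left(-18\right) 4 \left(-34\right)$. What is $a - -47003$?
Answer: $49451$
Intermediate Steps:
$a = 2448$ ($a = \left(-72\right) \left(-34\right) = 2448$)
$a - -47003 = 2448 - -47003 = 2448 + 47003 = 49451$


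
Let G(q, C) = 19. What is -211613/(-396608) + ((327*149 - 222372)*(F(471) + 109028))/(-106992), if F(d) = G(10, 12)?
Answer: 52153840700055/294679744 ≈ 1.7698e+5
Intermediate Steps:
F(d) = 19
-211613/(-396608) + ((327*149 - 222372)*(F(471) + 109028))/(-106992) = -211613/(-396608) + ((327*149 - 222372)*(19 + 109028))/(-106992) = -211613*(-1/396608) + ((48723 - 222372)*109047)*(-1/106992) = 211613/396608 - 173649*109047*(-1/106992) = 211613/396608 - 18935902503*(-1/106992) = 211613/396608 + 2103989167/11888 = 52153840700055/294679744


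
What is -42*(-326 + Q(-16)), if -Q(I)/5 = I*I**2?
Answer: -846468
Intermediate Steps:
Q(I) = -5*I**3 (Q(I) = -5*I*I**2 = -5*I**3)
-42*(-326 + Q(-16)) = -42*(-326 - 5*(-16)**3) = -42*(-326 - 5*(-4096)) = -42*(-326 + 20480) = -42*20154 = -846468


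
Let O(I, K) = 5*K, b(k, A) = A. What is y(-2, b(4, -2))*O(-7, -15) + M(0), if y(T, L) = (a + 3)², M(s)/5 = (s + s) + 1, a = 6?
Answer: -6070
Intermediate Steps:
M(s) = 5 + 10*s (M(s) = 5*((s + s) + 1) = 5*(2*s + 1) = 5*(1 + 2*s) = 5 + 10*s)
y(T, L) = 81 (y(T, L) = (6 + 3)² = 9² = 81)
y(-2, b(4, -2))*O(-7, -15) + M(0) = 81*(5*(-15)) + (5 + 10*0) = 81*(-75) + (5 + 0) = -6075 + 5 = -6070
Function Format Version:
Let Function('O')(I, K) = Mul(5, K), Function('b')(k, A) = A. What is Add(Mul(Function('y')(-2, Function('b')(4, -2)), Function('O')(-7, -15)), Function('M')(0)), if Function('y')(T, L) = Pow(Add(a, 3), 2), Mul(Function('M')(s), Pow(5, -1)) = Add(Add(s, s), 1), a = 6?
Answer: -6070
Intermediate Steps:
Function('M')(s) = Add(5, Mul(10, s)) (Function('M')(s) = Mul(5, Add(Add(s, s), 1)) = Mul(5, Add(Mul(2, s), 1)) = Mul(5, Add(1, Mul(2, s))) = Add(5, Mul(10, s)))
Function('y')(T, L) = 81 (Function('y')(T, L) = Pow(Add(6, 3), 2) = Pow(9, 2) = 81)
Add(Mul(Function('y')(-2, Function('b')(4, -2)), Function('O')(-7, -15)), Function('M')(0)) = Add(Mul(81, Mul(5, -15)), Add(5, Mul(10, 0))) = Add(Mul(81, -75), Add(5, 0)) = Add(-6075, 5) = -6070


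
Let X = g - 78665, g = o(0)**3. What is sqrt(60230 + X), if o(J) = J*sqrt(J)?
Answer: I*sqrt(18435) ≈ 135.78*I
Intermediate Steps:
o(J) = J**(3/2)
g = 0 (g = (0**(3/2))**3 = 0**3 = 0)
X = -78665 (X = 0 - 78665 = -78665)
sqrt(60230 + X) = sqrt(60230 - 78665) = sqrt(-18435) = I*sqrt(18435)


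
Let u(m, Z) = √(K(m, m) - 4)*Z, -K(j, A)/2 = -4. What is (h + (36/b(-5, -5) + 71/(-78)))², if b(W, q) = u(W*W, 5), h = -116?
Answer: 1952844481/152100 ≈ 12839.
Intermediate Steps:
K(j, A) = 8 (K(j, A) = -2*(-4) = 8)
u(m, Z) = 2*Z (u(m, Z) = √(8 - 4)*Z = √4*Z = 2*Z)
b(W, q) = 10 (b(W, q) = 2*5 = 10)
(h + (36/b(-5, -5) + 71/(-78)))² = (-116 + (36/10 + 71/(-78)))² = (-116 + (36*(⅒) + 71*(-1/78)))² = (-116 + (18/5 - 71/78))² = (-116 + 1049/390)² = (-44191/390)² = 1952844481/152100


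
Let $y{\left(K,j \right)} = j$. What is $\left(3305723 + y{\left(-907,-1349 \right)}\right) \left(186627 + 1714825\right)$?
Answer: $6283108551048$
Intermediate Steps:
$\left(3305723 + y{\left(-907,-1349 \right)}\right) \left(186627 + 1714825\right) = \left(3305723 - 1349\right) \left(186627 + 1714825\right) = 3304374 \cdot 1901452 = 6283108551048$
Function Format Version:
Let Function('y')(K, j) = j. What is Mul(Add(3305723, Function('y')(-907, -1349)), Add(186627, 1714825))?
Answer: 6283108551048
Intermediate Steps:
Mul(Add(3305723, Function('y')(-907, -1349)), Add(186627, 1714825)) = Mul(Add(3305723, -1349), Add(186627, 1714825)) = Mul(3304374, 1901452) = 6283108551048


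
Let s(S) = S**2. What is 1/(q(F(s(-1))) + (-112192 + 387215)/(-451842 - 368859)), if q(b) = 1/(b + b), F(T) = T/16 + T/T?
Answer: 1993131/270031 ≈ 7.3811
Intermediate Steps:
F(T) = 1 + T/16 (F(T) = T*(1/16) + 1 = T/16 + 1 = 1 + T/16)
q(b) = 1/(2*b)
1/(q(F(s(-1))) + (-112192 + 387215)/(-451842 - 368859)) = 1/(1/(2*(1 + (1/16)*(-1)**2)) + (-112192 + 387215)/(-451842 - 368859)) = 1/(1/(2*(1 + (1/16)*1)) + 275023/(-820701)) = 1/(1/(2*(1 + 1/16)) + 275023*(-1/820701)) = 1/(1/(2*(17/16)) - 39289/117243) = 1/((1/2)*(16/17) - 39289/117243) = 1/(8/17 - 39289/117243) = 1/(270031/1993131) = 1993131/270031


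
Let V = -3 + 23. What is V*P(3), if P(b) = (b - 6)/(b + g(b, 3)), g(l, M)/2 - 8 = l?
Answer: -12/5 ≈ -2.4000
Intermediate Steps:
V = 20
g(l, M) = 16 + 2*l
P(b) = (-6 + b)/(16 + 3*b) (P(b) = (b - 6)/(b + (16 + 2*b)) = (-6 + b)/(16 + 3*b))
V*P(3) = 20*((-6 + 3)/(16 + 3*3)) = 20*(-3/(16 + 9)) = 20*(-3/25) = -12/5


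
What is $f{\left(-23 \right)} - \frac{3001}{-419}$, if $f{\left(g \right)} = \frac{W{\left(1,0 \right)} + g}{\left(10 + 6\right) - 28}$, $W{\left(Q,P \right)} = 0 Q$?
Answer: $\frac{45649}{5028} \approx 9.079$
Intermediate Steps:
$W{\left(Q,P \right)} = 0$
$f{\left(g \right)} = - \frac{g}{12}$ ($f{\left(g \right)} = \frac{0 + g}{\left(10 + 6\right) - 28} = \frac{g}{16 - 28} = \frac{g}{-12} = g \left(- \frac{1}{12}\right) = - \frac{g}{12}$)
$f{\left(-23 \right)} - \frac{3001}{-419} = \left(- \frac{1}{12}\right) \left(-23\right) - \frac{3001}{-419} = \frac{23}{12} - 3001 \left(- \frac{1}{419}\right) = \frac{23}{12} - - \frac{3001}{419} = \frac{23}{12} + \frac{3001}{419} = \frac{45649}{5028}$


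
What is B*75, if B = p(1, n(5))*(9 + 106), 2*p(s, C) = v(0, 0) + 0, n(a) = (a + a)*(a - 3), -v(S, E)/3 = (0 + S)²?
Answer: 0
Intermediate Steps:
v(S, E) = -3*S² (v(S, E) = -3*(0 + S)² = -3*S²)
n(a) = 2*a*(-3 + a) (n(a) = (2*a)*(-3 + a) = 2*a*(-3 + a))
p(s, C) = 0 (p(s, C) = (-3*0² + 0)/2 = (-3*0 + 0)/2 = (0 + 0)/2 = (½)*0 = 0)
B = 0 (B = 0*(9 + 106) = 0*115 = 0)
B*75 = 0*75 = 0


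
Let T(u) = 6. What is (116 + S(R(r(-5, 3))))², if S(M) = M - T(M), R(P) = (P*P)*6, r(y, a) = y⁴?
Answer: 5493679699600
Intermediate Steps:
R(P) = 6*P² (R(P) = P²*6 = 6*P²)
S(M) = -6 + M (S(M) = M - 1*6 = M - 6 = -6 + M)
(116 + S(R(r(-5, 3))))² = (116 + (-6 + 6*((-5)⁴)²))² = (116 + (-6 + 6*625²))² = (116 + (-6 + 6*390625))² = (116 + (-6 + 2343750))² = (116 + 2343744)² = 2343860² = 5493679699600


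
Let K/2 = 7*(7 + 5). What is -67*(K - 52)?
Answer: -7772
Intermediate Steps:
K = 168 (K = 2*(7*(7 + 5)) = 2*(7*12) = 2*84 = 168)
-67*(K - 52) = -67*(168 - 52) = -67*116 = -7772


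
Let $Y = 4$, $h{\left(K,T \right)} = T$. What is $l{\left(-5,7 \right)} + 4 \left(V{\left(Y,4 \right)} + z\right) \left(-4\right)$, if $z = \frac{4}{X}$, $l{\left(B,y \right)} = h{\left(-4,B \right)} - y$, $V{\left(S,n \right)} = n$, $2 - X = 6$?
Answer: $-60$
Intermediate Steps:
$X = -4$ ($X = 2 - 6 = -4$)
$l{\left(B,y \right)} = B - y$
$z = -1$ ($z = \frac{4}{-4} = 4 \left(- \frac{1}{4}\right) = -1$)
$l{\left(-5,7 \right)} + 4 \left(V{\left(Y,4 \right)} + z\right) \left(-4\right) = \left(-5 - 7\right) + 4 \left(4 - 1\right) \left(-4\right) = \left(-5 - 7\right) + 4 \cdot 3 \left(-4\right) = -12 + 4 \left(-12\right) = -12 - 48 = -60$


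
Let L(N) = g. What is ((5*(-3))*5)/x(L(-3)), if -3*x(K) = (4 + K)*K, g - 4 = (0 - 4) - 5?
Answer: 45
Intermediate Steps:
g = -5 (g = 4 + ((0 - 4) - 5) = 4 + (-4 - 5) = 4 - 9 = -5)
L(N) = -5
x(K) = -K*(4 + K)/3 (x(K) = -(4 + K)*K/3 = -K*(4 + K)/3)
((5*(-3))*5)/x(L(-3)) = ((5*(-3))*5)/((-⅓*(-5)*(4 - 5))) = (-15*5)/((-⅓*(-5)*(-1))) = -75/(-5/3) = -75*(-⅗) = 45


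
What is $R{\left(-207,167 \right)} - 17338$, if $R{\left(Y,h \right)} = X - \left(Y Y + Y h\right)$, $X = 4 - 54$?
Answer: $-25668$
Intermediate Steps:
$X = -50$
$R{\left(Y,h \right)} = -50 - Y^{2} - Y h$ ($R{\left(Y,h \right)} = -50 - \left(Y Y + Y h\right) = -50 - \left(Y^{2} + Y h\right) = -50 - Y^{2} - Y h$)
$R{\left(-207,167 \right)} - 17338 = \left(-50 - \left(-207\right)^{2} - \left(-207\right) 167\right) - 17338 = \left(-50 - 42849 + 34569\right) - 17338 = -8330 - 17338 = -25668$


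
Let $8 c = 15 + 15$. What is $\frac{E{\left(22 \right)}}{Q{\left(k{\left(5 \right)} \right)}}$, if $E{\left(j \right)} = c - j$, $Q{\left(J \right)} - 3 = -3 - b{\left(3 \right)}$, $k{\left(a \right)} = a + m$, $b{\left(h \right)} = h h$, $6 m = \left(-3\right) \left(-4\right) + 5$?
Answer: $\frac{73}{36} \approx 2.0278$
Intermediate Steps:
$m = \frac{17}{6}$ ($m = \frac{\left(-3\right) \left(-4\right) + 5}{6} = \frac{12 + 5}{6} = \frac{1}{6} \cdot 17 = \frac{17}{6} \approx 2.8333$)
$b{\left(h \right)} = h^{2}$
$k{\left(a \right)} = \frac{17}{6} + a$ ($k{\left(a \right)} = a + \frac{17}{6} = \frac{17}{6} + a$)
$c = \frac{15}{4}$ ($c = \frac{15 + 15}{8} = \frac{1}{8} \cdot 30 = \frac{15}{4} \approx 3.75$)
$Q{\left(J \right)} = -9$ ($Q{\left(J \right)} = 3 - 12 = -9$)
$E{\left(j \right)} = \frac{15}{4} - j$
$\frac{E{\left(22 \right)}}{Q{\left(k{\left(5 \right)} \right)}} = \frac{\frac{15}{4} - 22}{-9} = \left(\frac{15}{4} - 22\right) \left(- \frac{1}{9}\right) = \left(- \frac{73}{4}\right) \left(- \frac{1}{9}\right) = \frac{73}{36}$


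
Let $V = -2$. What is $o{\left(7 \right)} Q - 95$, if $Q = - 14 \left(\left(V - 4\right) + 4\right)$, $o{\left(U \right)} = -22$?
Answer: $-711$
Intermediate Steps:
$Q = 28$ ($Q = - 14 \left(\left(-2 - 4\right) + 4\right) = - 14 \left(-6 + 4\right) = \left(-14\right) \left(-2\right) = 28$)
$o{\left(7 \right)} Q - 95 = \left(-22\right) 28 - 95 = -616 - 95 = -711$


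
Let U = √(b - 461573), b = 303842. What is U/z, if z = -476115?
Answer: -7*I*√3219/476115 ≈ -0.00083415*I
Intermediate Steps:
U = 7*I*√3219 (U = √(303842 - 461573) = √(-157731) = 7*I*√3219 ≈ 397.15*I)
U/z = (7*I*√3219)/(-476115) = (7*I*√3219)*(-1/476115) = -7*I*√3219/476115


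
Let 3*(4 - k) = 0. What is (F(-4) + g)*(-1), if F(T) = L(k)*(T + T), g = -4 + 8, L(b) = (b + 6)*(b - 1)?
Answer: 236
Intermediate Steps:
k = 4 (k = 4 - 1/3*0 = 4 + 0 = 4)
L(b) = (-1 + b)*(6 + b) (L(b) = (6 + b)*(-1 + b) = (-1 + b)*(6 + b))
g = 4
F(T) = 60*T (F(T) = (-6 + 4**2 + 5*4)*(T + T) = (-6 + 16 + 20)*(2*T) = 30*(2*T) = 60*T)
(F(-4) + g)*(-1) = (60*(-4) + 4)*(-1) = (-240 + 4)*(-1) = -236*(-1) = 236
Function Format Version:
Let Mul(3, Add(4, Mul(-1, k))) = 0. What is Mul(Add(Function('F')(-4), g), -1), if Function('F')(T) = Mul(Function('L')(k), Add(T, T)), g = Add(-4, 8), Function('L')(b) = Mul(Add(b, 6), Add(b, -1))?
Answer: 236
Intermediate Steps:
k = 4 (k = Add(4, Mul(Rational(-1, 3), 0)) = Add(4, 0) = 4)
Function('L')(b) = Mul(Add(-1, b), Add(6, b)) (Function('L')(b) = Mul(Add(6, b), Add(-1, b)) = Mul(Add(-1, b), Add(6, b)))
g = 4
Function('F')(T) = Mul(60, T) (Function('F')(T) = Mul(Add(-6, Pow(4, 2), Mul(5, 4)), Add(T, T)) = Mul(Add(-6, 16, 20), Mul(2, T)) = Mul(30, Mul(2, T)) = Mul(60, T))
Mul(Add(Function('F')(-4), g), -1) = Mul(Add(Mul(60, -4), 4), -1) = Mul(Add(-240, 4), -1) = Mul(-236, -1) = 236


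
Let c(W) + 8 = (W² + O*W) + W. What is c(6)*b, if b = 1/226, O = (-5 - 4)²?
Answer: 260/113 ≈ 2.3009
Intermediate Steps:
O = 81 (O = (-9)² = 81)
b = 1/226 ≈ 0.0044248
c(W) = -8 + W² + 82*W (c(W) = -8 + ((W² + 81*W) + W) = -8 + (W² + 82*W) = -8 + W² + 82*W)
c(6)*b = (-8 + 6² + 82*6)*(1/226) = (-8 + 36 + 492)*(1/226) = 520*(1/226) = 260/113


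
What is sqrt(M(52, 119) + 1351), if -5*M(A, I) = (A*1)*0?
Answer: sqrt(1351) ≈ 36.756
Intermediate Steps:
M(A, I) = 0 (M(A, I) = -A*1*0/5 = -A*0/5 = -1/5*0 = 0)
sqrt(M(52, 119) + 1351) = sqrt(0 + 1351) = sqrt(1351)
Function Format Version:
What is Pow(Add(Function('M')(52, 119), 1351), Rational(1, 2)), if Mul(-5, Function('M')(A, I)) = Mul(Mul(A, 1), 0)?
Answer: Pow(1351, Rational(1, 2)) ≈ 36.756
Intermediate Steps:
Function('M')(A, I) = 0 (Function('M')(A, I) = Mul(Rational(-1, 5), Mul(Mul(A, 1), 0)) = Mul(Rational(-1, 5), Mul(A, 0)) = Mul(Rational(-1, 5), 0) = 0)
Pow(Add(Function('M')(52, 119), 1351), Rational(1, 2)) = Pow(Add(0, 1351), Rational(1, 2)) = Pow(1351, Rational(1, 2))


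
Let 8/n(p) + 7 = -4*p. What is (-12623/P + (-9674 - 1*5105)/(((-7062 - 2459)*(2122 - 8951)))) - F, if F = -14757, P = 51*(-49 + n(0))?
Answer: 1321651436409391/89531037693 ≈ 14762.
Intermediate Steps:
n(p) = 8/(-7 - 4*p)
P = -17901/7 (P = 51*(-49 - 8/(7 + 4*0)) = 51*(-49 - 8/(7 + 0)) = 51*(-49 - 8/7) = 51*(-351/7) = -17901/7 ≈ -2557.3)
(-12623/P + (-9674 - 1*5105)/(((-7062 - 2459)*(2122 - 8951)))) - F = (-12623/(-17901/7) + (-9674 - 1*5105)/(((-7062 - 2459)*(2122 - 8951)))) - 1*(-14757) = (-12623*(-7/17901) + (-9674 - 5105)/((-9521*(-6829)))) + 14757 = (6797/1377 - 14779/65018909) + 14757 = 441913173790/89531037693 + 14757 = 1321651436409391/89531037693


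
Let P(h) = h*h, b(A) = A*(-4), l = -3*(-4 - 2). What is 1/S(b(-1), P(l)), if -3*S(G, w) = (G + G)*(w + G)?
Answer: -3/2624 ≈ -0.0011433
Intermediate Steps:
l = 18 (l = -3*(-6) = 18)
b(A) = -4*A
P(h) = h²
S(G, w) = -2*G*(G + w)/3 (S(G, w) = -(G + G)*(w + G)/3 = -2*G*(G + w)/3)
1/S(b(-1), P(l)) = 1/(-2*(-4*(-1))*(-4*(-1) + 18²)/3) = 1/(-⅔*4*(4 + 324)) = 1/(-⅔*4*328) = 1/(-2624/3) = -3/2624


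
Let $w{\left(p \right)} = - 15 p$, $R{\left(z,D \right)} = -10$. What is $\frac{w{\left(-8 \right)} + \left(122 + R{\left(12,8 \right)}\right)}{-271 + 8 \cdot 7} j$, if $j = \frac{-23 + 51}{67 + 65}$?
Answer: $- \frac{1624}{7095} \approx -0.22889$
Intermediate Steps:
$j = \frac{7}{33}$ ($j = \frac{28}{132} = 28 \cdot \frac{1}{132} = \frac{7}{33} \approx 0.21212$)
$\frac{w{\left(-8 \right)} + \left(122 + R{\left(12,8 \right)}\right)}{-271 + 8 \cdot 7} j = \frac{\left(-15\right) \left(-8\right) + \left(122 - 10\right)}{-271 + 8 \cdot 7} \cdot \frac{7}{33} = \frac{120 + 112}{-271 + 56} \cdot \frac{7}{33} = \frac{232}{-215} \cdot \frac{7}{33} = 232 \left(- \frac{1}{215}\right) \frac{7}{33} = \left(- \frac{232}{215}\right) \frac{7}{33} = - \frac{1624}{7095}$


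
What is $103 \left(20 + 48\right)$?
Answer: $7004$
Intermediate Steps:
$103 \left(20 + 48\right) = 103 \cdot 68 = 7004$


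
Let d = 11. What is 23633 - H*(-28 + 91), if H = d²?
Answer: 16010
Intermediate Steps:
H = 121 (H = 11² = 121)
23633 - H*(-28 + 91) = 23633 - 121*(-28 + 91) = 23633 - 121*63 = 23633 - 1*7623 = 23633 - 7623 = 16010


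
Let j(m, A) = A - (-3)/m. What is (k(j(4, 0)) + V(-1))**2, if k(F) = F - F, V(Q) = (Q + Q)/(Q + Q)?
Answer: 1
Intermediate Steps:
V(Q) = 1 (V(Q) = (2*Q)/((2*Q)) = (2*Q)*(1/(2*Q)) = 1)
j(m, A) = A + 3/m
k(F) = 0
(k(j(4, 0)) + V(-1))**2 = (0 + 1)**2 = 1**2 = 1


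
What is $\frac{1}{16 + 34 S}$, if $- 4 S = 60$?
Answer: $- \frac{1}{494} \approx -0.0020243$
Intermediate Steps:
$S = -15$ ($S = \left(- \frac{1}{4}\right) 60 = -15$)
$\frac{1}{16 + 34 S} = \frac{1}{16 + 34 \left(-15\right)} = \frac{1}{16 - 510} = \frac{1}{-494} = - \frac{1}{494}$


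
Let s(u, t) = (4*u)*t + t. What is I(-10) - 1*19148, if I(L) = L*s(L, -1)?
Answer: -19538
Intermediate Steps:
s(u, t) = t + 4*t*u (s(u, t) = 4*t*u + t = t + 4*t*u)
I(L) = L*(-1 - 4*L) (I(L) = L*(-(1 + 4*L)) = L*(-1 - 4*L))
I(-10) - 1*19148 = -1*(-10)*(1 + 4*(-10)) - 1*19148 = -1*(-10)*(1 - 40) - 19148 = -1*(-10)*(-39) - 19148 = -390 - 19148 = -19538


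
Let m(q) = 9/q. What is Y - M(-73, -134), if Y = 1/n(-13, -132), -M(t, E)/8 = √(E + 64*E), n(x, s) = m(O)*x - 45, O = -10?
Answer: -10/333 + 8*I*√8710 ≈ -0.03003 + 746.62*I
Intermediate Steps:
n(x, s) = -45 - 9*x/10 (n(x, s) = (9/(-10))*x - 45 = (9*(-⅒))*x - 45 = -9*x/10 - 45 = -45 - 9*x/10)
M(t, E) = -8*√65*√E (M(t, E) = -8*√(E + 64*E) = -8*√65*√E)
Y = -10/333 (Y = 1/(-45 - 9/10*(-13)) = 1/(-45 + 117/10) = 1/(-333/10) = -10/333 ≈ -0.030030)
Y - M(-73, -134) = -10/333 - (-8)*√65*√(-134) = -10/333 - (-8)*√65*I*√134 = -10/333 - (-8)*I*√8710 = -10/333 + 8*I*√8710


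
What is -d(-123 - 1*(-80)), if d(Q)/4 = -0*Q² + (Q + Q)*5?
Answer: 1720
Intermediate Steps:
d(Q) = 40*Q (d(Q) = 4*(-0*Q² + (Q + Q)*5) = 4*(-7*0 + (2*Q)*5) = 4*(0 + 10*Q) = 4*(10*Q) = 40*Q)
-d(-123 - 1*(-80)) = -40*(-123 - 1*(-80)) = -40*(-123 + 80) = -40*(-43) = -1*(-1720) = 1720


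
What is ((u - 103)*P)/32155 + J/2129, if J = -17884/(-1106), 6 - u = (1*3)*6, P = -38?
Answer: 1086498540/7571454247 ≈ 0.14350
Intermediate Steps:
u = -12 (u = 6 - 1*3*6 = 6 - 3*6 = 6 - 1*18 = 6 - 18 = -12)
J = 8942/553 (J = -17884*(-1)/1106 = -1*(-8942/553) = 8942/553 ≈ 16.170)
((u - 103)*P)/32155 + J/2129 = ((-12 - 103)*(-38))/32155 + (8942/553)/2129 = -115*(-38)*(1/32155) + (8942/553)*(1/2129) = 4370*(1/32155) + 8942/1177337 = 874/6431 + 8942/1177337 = 1086498540/7571454247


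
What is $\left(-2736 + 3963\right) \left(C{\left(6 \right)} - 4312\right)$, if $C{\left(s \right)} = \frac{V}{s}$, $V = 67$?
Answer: $- \frac{10554245}{2} \approx -5.2771 \cdot 10^{6}$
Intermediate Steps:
$C{\left(s \right)} = \frac{67}{s}$
$\left(-2736 + 3963\right) \left(C{\left(6 \right)} - 4312\right) = \left(-2736 + 3963\right) \left(\frac{67}{6} - 4312\right) = 1227 \left(67 \cdot \frac{1}{6} - 4312\right) = 1227 \left(\frac{67}{6} - 4312\right) = 1227 \left(- \frac{25805}{6}\right) = - \frac{10554245}{2}$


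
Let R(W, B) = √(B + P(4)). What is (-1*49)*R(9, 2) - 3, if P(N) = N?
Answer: -3 - 49*√6 ≈ -123.03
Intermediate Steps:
R(W, B) = √(4 + B) (R(W, B) = √(B + 4) = √(4 + B))
(-1*49)*R(9, 2) - 3 = (-1*49)*√(4 + 2) - 3 = -49*√6 - 3 = -3 - 49*√6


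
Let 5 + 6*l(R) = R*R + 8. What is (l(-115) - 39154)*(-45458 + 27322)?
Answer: 2010339328/3 ≈ 6.7011e+8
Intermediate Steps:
l(R) = ½ + R²/6 (l(R) = -⅚ + (R*R + 8)/6 = -⅚ + (R² + 8)/6 = -⅚ + (8 + R²)/6 = -⅚ + (4/3 + R²/6) = ½ + R²/6)
(l(-115) - 39154)*(-45458 + 27322) = ((½ + (⅙)*(-115)²) - 39154)*(-45458 + 27322) = ((½ + (⅙)*13225) - 39154)*(-18136) = ((½ + 13225/6) - 39154)*(-18136) = (6614/3 - 39154)*(-18136) = -110848/3*(-18136) = 2010339328/3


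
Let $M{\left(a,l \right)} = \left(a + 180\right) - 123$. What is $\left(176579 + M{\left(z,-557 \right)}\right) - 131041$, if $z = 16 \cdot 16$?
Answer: $45851$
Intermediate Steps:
$z = 256$
$M{\left(a,l \right)} = 57 + a$ ($M{\left(a,l \right)} = \left(180 + a\right) - 123 = 57 + a$)
$\left(176579 + M{\left(z,-557 \right)}\right) - 131041 = \left(176579 + \left(57 + 256\right)\right) - 131041 = \left(176579 + 313\right) - 131041 = 176892 - 131041 = 45851$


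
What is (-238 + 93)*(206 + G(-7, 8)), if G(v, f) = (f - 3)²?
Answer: -33495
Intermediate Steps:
G(v, f) = (-3 + f)²
(-238 + 93)*(206 + G(-7, 8)) = (-238 + 93)*(206 + (-3 + 8)²) = -145*(206 + 5²) = -145*(206 + 25) = -145*231 = -33495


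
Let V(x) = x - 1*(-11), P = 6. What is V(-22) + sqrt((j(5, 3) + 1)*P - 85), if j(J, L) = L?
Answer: -11 + I*sqrt(61) ≈ -11.0 + 7.8102*I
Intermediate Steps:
V(x) = 11 + x (V(x) = x + 11 = 11 + x)
V(-22) + sqrt((j(5, 3) + 1)*P - 85) = (11 - 22) + sqrt((3 + 1)*6 - 85) = -11 + sqrt(4*6 - 85) = -11 + sqrt(24 - 85) = -11 + sqrt(-61) = -11 + I*sqrt(61)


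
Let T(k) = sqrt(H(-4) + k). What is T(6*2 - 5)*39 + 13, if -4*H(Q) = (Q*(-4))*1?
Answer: 13 + 39*sqrt(3) ≈ 80.550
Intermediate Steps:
H(Q) = Q (H(Q) = -Q*(-4)/4 = -(-4*Q)/4 = -(-1)*Q = Q)
T(k) = sqrt(-4 + k)
T(6*2 - 5)*39 + 13 = sqrt(-4 + (6*2 - 5))*39 + 13 = sqrt(-4 + (12 - 5))*39 + 13 = sqrt(-4 + 7)*39 + 13 = sqrt(3)*39 + 13 = 39*sqrt(3) + 13 = 13 + 39*sqrt(3)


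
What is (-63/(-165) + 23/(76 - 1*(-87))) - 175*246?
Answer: -385938562/8965 ≈ -43050.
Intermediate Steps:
(-63/(-165) + 23/(76 - 1*(-87))) - 175*246 = (-63*(-1/165) + 23/(76 + 87)) - 43050 = (21/55 + 23/163) - 43050 = 4688/8965 - 43050 = -385938562/8965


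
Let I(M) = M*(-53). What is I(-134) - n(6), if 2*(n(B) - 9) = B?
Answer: 7090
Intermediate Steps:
I(M) = -53*M
n(B) = 9 + B/2
I(-134) - n(6) = -53*(-134) - (9 + (½)*6) = 7102 - (9 + 3) = 7102 - 1*12 = 7102 - 12 = 7090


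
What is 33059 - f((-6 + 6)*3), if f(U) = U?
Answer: 33059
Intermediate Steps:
33059 - f((-6 + 6)*3) = 33059 - (-6 + 6)*3 = 33059 - 0*3 = 33059 - 1*0 = 33059 + 0 = 33059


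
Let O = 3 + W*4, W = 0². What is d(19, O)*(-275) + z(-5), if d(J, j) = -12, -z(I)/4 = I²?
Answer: 3200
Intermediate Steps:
W = 0
z(I) = -4*I²
O = 3 (O = 3 + 0*4 = 3 + 0 = 3)
d(19, O)*(-275) + z(-5) = -12*(-275) - 4*(-5)² = 3300 - 4*25 = 3300 - 100 = 3200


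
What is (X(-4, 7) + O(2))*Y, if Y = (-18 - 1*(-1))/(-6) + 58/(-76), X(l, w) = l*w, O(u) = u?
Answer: -3068/57 ≈ -53.825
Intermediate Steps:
Y = 118/57 (Y = (-18 + 1)*(-⅙) + 58*(-1/76) = -17*(-⅙) - 29/38 = 17/6 - 29/38 = 118/57 ≈ 2.0702)
(X(-4, 7) + O(2))*Y = (-4*7 + 2)*(118/57) = (-28 + 2)*(118/57) = -26*118/57 = -3068/57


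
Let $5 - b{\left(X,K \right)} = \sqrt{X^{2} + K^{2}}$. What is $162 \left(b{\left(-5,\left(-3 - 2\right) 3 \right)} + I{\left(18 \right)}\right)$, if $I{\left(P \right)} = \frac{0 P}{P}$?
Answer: $810 - 810 \sqrt{10} \approx -1751.4$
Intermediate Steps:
$I{\left(P \right)} = 0$ ($I{\left(P \right)} = \frac{0}{P} = 0$)
$b{\left(X,K \right)} = 5 - \sqrt{K^{2} + X^{2}}$ ($b{\left(X,K \right)} = 5 - \sqrt{X^{2} + K^{2}} = 5 - \sqrt{K^{2} + X^{2}}$)
$162 \left(b{\left(-5,\left(-3 - 2\right) 3 \right)} + I{\left(18 \right)}\right) = 162 \left(\left(5 - \sqrt{\left(\left(-3 - 2\right) 3\right)^{2} + \left(-5\right)^{2}}\right) + 0\right) = 162 \left(\left(5 - \sqrt{\left(\left(-5\right) 3\right)^{2} + 25}\right) + 0\right) = 162 \left(\left(5 - \sqrt{\left(-15\right)^{2} + 25}\right) + 0\right) = 162 \left(\left(5 - \sqrt{225 + 25}\right) + 0\right) = 162 \left(\left(5 - \sqrt{250}\right) + 0\right) = 162 \left(\left(5 - 5 \sqrt{10}\right) + 0\right) = 162 \left(5 - 5 \sqrt{10}\right) = 810 - 810 \sqrt{10}$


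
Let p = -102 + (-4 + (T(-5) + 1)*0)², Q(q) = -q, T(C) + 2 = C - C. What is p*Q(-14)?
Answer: -1204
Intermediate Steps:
T(C) = -2 (T(C) = -2 + (C - C) = -2 + 0 = -2)
p = -86 (p = -102 + (-4 + (-2 + 1)*0)² = -102 + (-4 - 1*0)² = -102 + (-4 + 0)² = -102 + (-4)² = -102 + 16 = -86)
p*Q(-14) = -(-86)*(-14) = -86*14 = -1204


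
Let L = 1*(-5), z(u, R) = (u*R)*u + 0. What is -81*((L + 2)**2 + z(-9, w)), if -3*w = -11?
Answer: -24786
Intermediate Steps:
w = 11/3 (w = -1/3*(-11) = 11/3 ≈ 3.6667)
z(u, R) = R*u**2 (z(u, R) = (R*u)*u + 0 = R*u**2 + 0 = R*u**2)
L = -5
-81*((L + 2)**2 + z(-9, w)) = -81*((-5 + 2)**2 + (11/3)*(-9)**2) = -81*((-3)**2 + (11/3)*81) = -81*(9 + 297) = -81*306 = -24786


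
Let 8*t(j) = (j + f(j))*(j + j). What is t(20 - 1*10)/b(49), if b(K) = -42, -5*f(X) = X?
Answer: -10/21 ≈ -0.47619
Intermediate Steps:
f(X) = -X/5
t(j) = j²/5 (t(j) = ((j - j/5)*(j + j))/8 = ((4*j/5)*(2*j))/8 = (8*j²/5)/8 = j²/5)
t(20 - 1*10)/b(49) = ((20 - 1*10)²/5)/(-42) = ((20 - 10)²/5)*(-1/42) = ((⅕)*10²)*(-1/42) = ((⅕)*100)*(-1/42) = 20*(-1/42) = -10/21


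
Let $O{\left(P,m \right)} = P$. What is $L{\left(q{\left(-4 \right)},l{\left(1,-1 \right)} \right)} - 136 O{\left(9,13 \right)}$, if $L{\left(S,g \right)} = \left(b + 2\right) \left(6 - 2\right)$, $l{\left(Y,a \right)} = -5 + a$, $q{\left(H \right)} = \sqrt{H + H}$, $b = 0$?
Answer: $-1216$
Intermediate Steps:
$q{\left(H \right)} = \sqrt{2} \sqrt{H}$ ($q{\left(H \right)} = \sqrt{2 H} = \sqrt{2} \sqrt{H}$)
$L{\left(S,g \right)} = 8$ ($L{\left(S,g \right)} = \left(0 + 2\right) \left(6 - 2\right) = 2 \cdot 4 = 8$)
$L{\left(q{\left(-4 \right)},l{\left(1,-1 \right)} \right)} - 136 O{\left(9,13 \right)} = 8 - 1224 = -1216$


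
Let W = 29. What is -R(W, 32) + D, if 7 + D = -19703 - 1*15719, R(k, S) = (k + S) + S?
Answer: -35522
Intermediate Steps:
R(k, S) = k + 2*S (R(k, S) = (S + k) + S = k + 2*S)
D = -35429 (D = -7 + (-19703 - 1*15719) = -7 + (-19703 - 15719) = -7 - 35422 = -35429)
-R(W, 32) + D = -(29 + 2*32) - 35429 = -(29 + 64) - 35429 = -1*93 - 35429 = -93 - 35429 = -35522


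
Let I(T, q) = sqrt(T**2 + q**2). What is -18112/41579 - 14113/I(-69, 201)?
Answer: -18112/41579 - 14113*sqrt(5018)/15054 ≈ -66.845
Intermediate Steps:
-18112/41579 - 14113/I(-69, 201) = -18112/41579 - 14113/sqrt((-69)**2 + 201**2) = -18112*1/41579 - 14113/sqrt(4761 + 40401) = -18112/41579 - 14113*sqrt(5018)/15054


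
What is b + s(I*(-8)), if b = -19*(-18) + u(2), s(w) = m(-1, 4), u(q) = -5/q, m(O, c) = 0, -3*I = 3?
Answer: 679/2 ≈ 339.50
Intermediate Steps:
I = -1 (I = -⅓*3 = -1)
s(w) = 0
b = 679/2 (b = -19*(-18) - 5/2 = 342 - 5*½ = 342 - 5/2 = 679/2 ≈ 339.50)
b + s(I*(-8)) = 679/2 + 0 = 679/2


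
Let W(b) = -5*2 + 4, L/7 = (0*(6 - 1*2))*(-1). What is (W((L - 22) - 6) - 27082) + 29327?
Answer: 2239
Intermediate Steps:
L = 0 (L = 7*((0*(6 - 1*2))*(-1)) = 7*((0*(6 - 2))*(-1)) = 7*((0*4)*(-1)) = 7*(0*(-1)) = 7*0 = 0)
W(b) = -6 (W(b) = -10 + 4 = -6)
(W((L - 22) - 6) - 27082) + 29327 = (-6 - 27082) + 29327 = -27088 + 29327 = 2239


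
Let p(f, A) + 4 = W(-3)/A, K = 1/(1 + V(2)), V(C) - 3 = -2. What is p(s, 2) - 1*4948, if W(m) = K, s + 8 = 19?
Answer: -19807/4 ≈ -4951.8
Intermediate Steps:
s = 11 (s = -8 + 19 = 11)
V(C) = 1 (V(C) = 3 - 2 = 1)
K = ½ (K = 1/(1 + 1) = 1/2 = ½ ≈ 0.50000)
W(m) = ½
p(f, A) = -4 + 1/(2*A)
p(s, 2) - 1*4948 = (-4 + (½)/2) - 1*4948 = (-4 + (½)*(½)) - 4948 = (-4 + ¼) - 4948 = -15/4 - 4948 = -19807/4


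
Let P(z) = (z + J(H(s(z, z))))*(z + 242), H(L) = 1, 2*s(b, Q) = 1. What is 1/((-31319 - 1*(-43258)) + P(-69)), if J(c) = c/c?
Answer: 1/175 ≈ 0.0057143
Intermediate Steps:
s(b, Q) = 1/2 (s(b, Q) = (1/2)*1 = 1/2)
J(c) = 1
P(z) = (1 + z)*(242 + z) (P(z) = (z + 1)*(z + 242) = (1 + z)*(242 + z))
1/((-31319 - 1*(-43258)) + P(-69)) = 1/((-31319 - 1*(-43258)) + (242 + (-69)**2 + 243*(-69))) = 1/((-31319 + 43258) + (242 + 4761 - 16767)) = 1/(11939 - 11764) = 1/175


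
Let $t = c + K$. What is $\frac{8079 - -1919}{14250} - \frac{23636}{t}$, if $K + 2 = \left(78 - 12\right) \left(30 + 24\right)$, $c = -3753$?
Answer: $\frac{169361309}{1360875} \approx 124.45$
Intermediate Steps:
$K = 3562$ ($K = -2 + \left(78 - 12\right) \left(30 + 24\right) = -2 + 66 \cdot 54 = -2 + 3564 = 3562$)
$t = -191$ ($t = -3753 + 3562 = -191$)
$\frac{8079 - -1919}{14250} - \frac{23636}{t} = \frac{8079 - -1919}{14250} - \frac{23636}{-191} = \left(8079 + 1919\right) \frac{1}{14250} - - \frac{23636}{191} = 9998 \cdot \frac{1}{14250} + \frac{23636}{191} = \frac{4999}{7125} + \frac{23636}{191} = \frac{169361309}{1360875}$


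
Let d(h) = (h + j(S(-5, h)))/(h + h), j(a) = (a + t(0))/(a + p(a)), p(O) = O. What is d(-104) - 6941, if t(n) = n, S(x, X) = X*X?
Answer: -2887249/416 ≈ -6940.5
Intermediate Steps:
S(x, X) = X²
j(a) = ½ (j(a) = (a + 0)/(a + a) = a/((2*a)) = a*(1/(2*a)) = ½)
d(h) = (½ + h)/(2*h) (d(h) = (h + ½)/(h + h) = (½ + h)/((2*h)) = (½ + h)*(1/(2*h)) = (½ + h)/(2*h))
d(-104) - 6941 = (¼)*(1 + 2*(-104))/(-104) - 6941 = (¼)*(-1/104)*(1 - 208) - 6941 = (¼)*(-1/104)*(-207) - 6941 = 207/416 - 6941 = -2887249/416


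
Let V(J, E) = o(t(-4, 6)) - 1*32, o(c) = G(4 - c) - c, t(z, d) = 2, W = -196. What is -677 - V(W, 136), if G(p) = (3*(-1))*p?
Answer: -637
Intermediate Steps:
G(p) = -3*p
o(c) = -12 + 2*c (o(c) = -3*(4 - c) - c = (-12 + 3*c) - c = -12 + 2*c)
V(J, E) = -40 (V(J, E) = (-12 + 2*2) - 1*32 = (-12 + 4) - 32 = -8 - 32 = -40)
-677 - V(W, 136) = -677 - 1*(-40) = -677 + 40 = -637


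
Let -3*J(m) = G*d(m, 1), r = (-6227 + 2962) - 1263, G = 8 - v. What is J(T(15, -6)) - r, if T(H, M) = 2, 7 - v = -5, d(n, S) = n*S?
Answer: 13592/3 ≈ 4530.7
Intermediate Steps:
d(n, S) = S*n
v = 12 (v = 7 - 1*(-5) = 7 + 5 = 12)
G = -4 (G = 8 - 1*12 = 8 - 12 = -4)
r = -4528 (r = -3265 - 1263 = -4528)
J(m) = 4*m/3 (J(m) = -(-4)*1*m/3 = -(-4)*m/3 = 4*m/3)
J(T(15, -6)) - r = (4/3)*2 - 1*(-4528) = 8/3 + 4528 = 13592/3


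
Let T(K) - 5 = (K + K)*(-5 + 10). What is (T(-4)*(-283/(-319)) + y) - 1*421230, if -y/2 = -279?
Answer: -134204273/319 ≈ -4.2070e+5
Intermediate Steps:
y = 558 (y = -2*(-279) = 558)
T(K) = 5 + 10*K (T(K) = 5 + (K + K)*(-5 + 10) = 5 + (2*K)*5 = 5 + 10*K)
(T(-4)*(-283/(-319)) + y) - 1*421230 = ((5 + 10*(-4))*(-283/(-319)) + 558) - 1*421230 = ((5 - 40)*(-283*(-1/319)) + 558) - 421230 = (-35*283/319 + 558) - 421230 = (-9905/319 + 558) - 421230 = 168097/319 - 421230 = -134204273/319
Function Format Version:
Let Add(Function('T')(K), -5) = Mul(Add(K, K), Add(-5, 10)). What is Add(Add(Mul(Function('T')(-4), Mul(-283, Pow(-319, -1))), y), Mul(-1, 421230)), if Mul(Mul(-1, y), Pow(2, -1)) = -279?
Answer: Rational(-134204273, 319) ≈ -4.2070e+5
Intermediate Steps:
y = 558 (y = Mul(-2, -279) = 558)
Function('T')(K) = Add(5, Mul(10, K)) (Function('T')(K) = Add(5, Mul(Add(K, K), Add(-5, 10))) = Add(5, Mul(Mul(2, K), 5)) = Add(5, Mul(10, K)))
Add(Add(Mul(Function('T')(-4), Mul(-283, Pow(-319, -1))), y), Mul(-1, 421230)) = Add(Add(Mul(Add(5, Mul(10, -4)), Mul(-283, Pow(-319, -1))), 558), Mul(-1, 421230)) = Add(Add(Mul(Add(5, -40), Mul(-283, Rational(-1, 319))), 558), -421230) = Add(Add(Mul(-35, Rational(283, 319)), 558), -421230) = Add(Add(Rational(-9905, 319), 558), -421230) = Add(Rational(168097, 319), -421230) = Rational(-134204273, 319)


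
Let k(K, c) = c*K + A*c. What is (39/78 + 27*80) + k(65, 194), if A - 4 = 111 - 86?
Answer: 40793/2 ≈ 20397.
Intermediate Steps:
A = 29 (A = 4 + (111 - 86) = 4 + 25 = 29)
k(K, c) = 29*c + K*c (k(K, c) = c*K + 29*c = K*c + 29*c = 29*c + K*c)
(39/78 + 27*80) + k(65, 194) = (39/78 + 27*80) + 194*(29 + 65) = (39*(1/78) + 2160) + 194*94 = (1/2 + 2160) + 18236 = 4321/2 + 18236 = 40793/2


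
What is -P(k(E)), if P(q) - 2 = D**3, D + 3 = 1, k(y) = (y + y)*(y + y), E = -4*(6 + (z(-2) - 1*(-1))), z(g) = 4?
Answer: 6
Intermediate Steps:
E = -44 (E = -4*(6 + (4 - 1*(-1))) = -4*(6 + (4 + 1)) = -4*(6 + 5) = -4*11 = -44)
k(y) = 4*y**2 (k(y) = (2*y)*(2*y) = 4*y**2)
D = -2 (D = -3 + 1 = -2)
P(q) = -6 (P(q) = 2 + (-2)**3 = 2 - 8 = -6)
-P(k(E)) = -1*(-6) = 6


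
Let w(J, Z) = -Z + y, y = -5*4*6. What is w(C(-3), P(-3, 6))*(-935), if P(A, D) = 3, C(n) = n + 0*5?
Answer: 115005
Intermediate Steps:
y = -120 (y = -20*6 = -120)
C(n) = n (C(n) = n + 0 = n)
w(J, Z) = -120 - Z (w(J, Z) = -Z - 120 = -120 - Z)
w(C(-3), P(-3, 6))*(-935) = (-120 - 1*3)*(-935) = (-120 - 3)*(-935) = -123*(-935) = 115005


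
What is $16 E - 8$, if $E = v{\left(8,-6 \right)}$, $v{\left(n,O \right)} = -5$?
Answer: $-88$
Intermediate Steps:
$E = -5$
$16 E - 8 = 16 \left(-5\right) - 8 = -80 - 8 = -88$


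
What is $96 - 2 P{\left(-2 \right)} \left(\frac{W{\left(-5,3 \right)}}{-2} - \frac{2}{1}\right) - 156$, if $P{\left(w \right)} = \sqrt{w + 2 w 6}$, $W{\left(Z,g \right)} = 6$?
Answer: $-156 + 960 i \sqrt{26} \approx -156.0 + 4895.1 i$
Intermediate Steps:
$P{\left(w \right)} = \sqrt{13} \sqrt{w}$ ($P{\left(w \right)} = \sqrt{w + 12 w} = \sqrt{13 w} = \sqrt{13} \sqrt{w}$)
$96 - 2 P{\left(-2 \right)} \left(\frac{W{\left(-5,3 \right)}}{-2} - \frac{2}{1}\right) - 156 = 96 - 2 \sqrt{13} \sqrt{-2} \left(\frac{6}{-2} - \frac{2}{1}\right) - 156 = 96 - 2 \sqrt{13} i \sqrt{2} \left(6 \left(- \frac{1}{2}\right) - 2\right) - 156 = 96 - 2 i \sqrt{26} \left(-3 - 2\right) - 156 = 96 - 2 i \sqrt{26} \left(-5\right) - 156 = 96 \cdot 10 i \sqrt{26} - 156 = 960 i \sqrt{26} - 156 = -156 + 960 i \sqrt{26}$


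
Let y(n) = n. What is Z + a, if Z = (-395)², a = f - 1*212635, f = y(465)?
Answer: -56145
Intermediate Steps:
f = 465
a = -212170 (a = 465 - 1*212635 = 465 - 212635 = -212170)
Z = 156025
Z + a = 156025 - 212170 = -56145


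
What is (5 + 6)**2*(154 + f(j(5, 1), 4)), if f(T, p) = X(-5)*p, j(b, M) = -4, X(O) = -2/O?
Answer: 94138/5 ≈ 18828.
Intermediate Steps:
f(T, p) = 2*p/5 (f(T, p) = (-2/(-5))*p = (-2*(-1/5))*p = 2*p/5)
(5 + 6)**2*(154 + f(j(5, 1), 4)) = (5 + 6)**2*(154 + (2/5)*4) = 11**2*(154 + 8/5) = 121*(778/5) = 94138/5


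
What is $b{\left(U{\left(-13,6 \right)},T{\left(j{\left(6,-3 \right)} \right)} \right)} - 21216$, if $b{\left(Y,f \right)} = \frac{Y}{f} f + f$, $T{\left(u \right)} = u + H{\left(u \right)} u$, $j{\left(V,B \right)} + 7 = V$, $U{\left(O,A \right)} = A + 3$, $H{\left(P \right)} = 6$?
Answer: $-21214$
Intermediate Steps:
$U{\left(O,A \right)} = 3 + A$
$j{\left(V,B \right)} = -7 + V$
$T{\left(u \right)} = 7 u$ ($T{\left(u \right)} = u + 6 u = 7 u$)
$b{\left(Y,f \right)} = Y + f$
$b{\left(U{\left(-13,6 \right)},T{\left(j{\left(6,-3 \right)} \right)} \right)} - 21216 = \left(\left(3 + 6\right) + 7 \left(-7 + 6\right)\right) - 21216 = \left(9 + 7 \left(-1\right)\right) - 21216 = \left(9 - 7\right) - 21216 = 2 - 21216 = -21214$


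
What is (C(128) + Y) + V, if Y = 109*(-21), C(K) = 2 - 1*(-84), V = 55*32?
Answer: -443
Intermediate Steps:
V = 1760
C(K) = 86 (C(K) = 2 + 84 = 86)
Y = -2289
(C(128) + Y) + V = (86 - 2289) + 1760 = -2203 + 1760 = -443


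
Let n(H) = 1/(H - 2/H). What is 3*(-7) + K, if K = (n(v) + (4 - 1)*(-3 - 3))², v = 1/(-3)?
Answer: 85740/289 ≈ 296.68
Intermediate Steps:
v = -⅓ ≈ -0.33333
K = 91809/289 (K = (-1/(3*(-2 + (-⅓)²)) + (4 - 1)*(-3 - 3))² = (-1/(3*(-2 + ⅑)) + 3*(-6))² = (-1/(3*(-17/9)) - 18)² = (-⅓*(-9/17) - 18)² = (3/17 - 18)² = (-303/17)² = 91809/289 ≈ 317.68)
3*(-7) + K = 3*(-7) + 91809/289 = -21 + 91809/289 = 85740/289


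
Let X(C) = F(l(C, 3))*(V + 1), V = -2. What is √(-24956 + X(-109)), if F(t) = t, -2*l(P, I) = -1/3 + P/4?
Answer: 5*I*√143826/12 ≈ 158.02*I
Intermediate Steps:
l(P, I) = ⅙ - P/8 (l(P, I) = -(-1/3 + P/4)/2 = -(-1*⅓ + P*(¼))/2 = -(-⅓ + P/4)/2 = ⅙ - P/8)
X(C) = -⅙ + C/8 (X(C) = (⅙ - C/8)*(-2 + 1) = (⅙ - C/8)*(-1) = -⅙ + C/8)
√(-24956 + X(-109)) = √(-24956 + (-⅙ + (⅛)*(-109))) = √(-24956 + (-⅙ - 109/8)) = √(-24956 - 331/24) = √(-599275/24) = 5*I*√143826/12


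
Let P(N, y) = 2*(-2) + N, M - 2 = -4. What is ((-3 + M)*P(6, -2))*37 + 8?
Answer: -362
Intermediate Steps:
M = -2 (M = 2 - 4 = -2)
P(N, y) = -4 + N
((-3 + M)*P(6, -2))*37 + 8 = ((-3 - 2)*(-4 + 6))*37 + 8 = -5*2*37 + 8 = -10*37 + 8 = -370 + 8 = -362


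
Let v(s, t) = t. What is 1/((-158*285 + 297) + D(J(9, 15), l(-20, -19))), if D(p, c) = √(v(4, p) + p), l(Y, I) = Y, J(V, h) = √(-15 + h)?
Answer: -1/44733 ≈ -2.2355e-5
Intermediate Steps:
D(p, c) = √2*√p (D(p, c) = √(p + p) = √(2*p) = √2*√p)
1/((-158*285 + 297) + D(J(9, 15), l(-20, -19))) = 1/((-158*285 + 297) + √2*√(√(-15 + 15))) = 1/((-45030 + 297) + √2*√(√0)) = 1/(-44733 + √2*√0) = 1/(-44733 + √2*0) = 1/(-44733 + 0) = 1/(-44733) = -1/44733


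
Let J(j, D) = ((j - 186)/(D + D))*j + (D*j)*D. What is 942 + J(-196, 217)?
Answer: -286078214/31 ≈ -9.2283e+6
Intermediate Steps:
J(j, D) = j*D² + j*(-186 + j)/(2*D) (J(j, D) = ((-186 + j)/((2*D)))*j + j*D² = ((-186 + j)*(1/(2*D)))*j + j*D² = ((-186 + j)/(2*D))*j + j*D² = j*(-186 + j)/(2*D) + j*D² = j*D² + j*(-186 + j)/(2*D))
942 + J(-196, 217) = 942 + (½)*(-196)*(-186 - 196 + 2*217³)/217 = 942 + (½)*(-196)*(1/217)*(-186 - 196 + 2*10218313) = 942 + (½)*(-196)*(1/217)*(-186 - 196 + 20436626) = 942 + (½)*(-196)*(1/217)*20436244 = 942 - 286107416/31 = -286078214/31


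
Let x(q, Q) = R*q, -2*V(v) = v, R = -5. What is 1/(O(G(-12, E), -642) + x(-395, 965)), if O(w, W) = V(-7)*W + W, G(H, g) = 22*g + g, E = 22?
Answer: -1/914 ≈ -0.0010941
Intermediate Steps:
V(v) = -v/2
x(q, Q) = -5*q
G(H, g) = 23*g
O(w, W) = 9*W/2 (O(w, W) = (-½*(-7))*W + W = 7*W/2 + W = 9*W/2)
1/(O(G(-12, E), -642) + x(-395, 965)) = 1/((9/2)*(-642) - 5*(-395)) = 1/(-2889 + 1975) = 1/(-914) = -1/914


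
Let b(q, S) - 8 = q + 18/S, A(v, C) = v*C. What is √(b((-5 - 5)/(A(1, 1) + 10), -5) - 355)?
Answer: I*√1063315/55 ≈ 18.749*I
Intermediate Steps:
A(v, C) = C*v
b(q, S) = 8 + q + 18/S (b(q, S) = 8 + (q + 18/S) = 8 + q + 18/S)
√(b((-5 - 5)/(A(1, 1) + 10), -5) - 355) = √((8 + (-5 - 5)/(1*1 + 10) + 18/(-5)) - 355) = √((8 - 10/(1 + 10) + 18*(-⅕)) - 355) = √((8 - 10/11 - 18/5) - 355) = √(192/55 - 355) = √(-19333/55) = I*√1063315/55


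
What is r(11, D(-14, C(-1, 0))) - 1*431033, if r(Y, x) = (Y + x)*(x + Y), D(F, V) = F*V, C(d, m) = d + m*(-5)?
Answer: -430408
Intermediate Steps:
C(d, m) = d - 5*m
r(Y, x) = (Y + x)² (r(Y, x) = (Y + x)*(Y + x) = (Y + x)²)
r(11, D(-14, C(-1, 0))) - 1*431033 = (11 - 14*(-1 - 5*0))² - 1*431033 = (11 - 14*(-1 + 0))² - 431033 = (11 - 14*(-1))² - 431033 = (11 + 14)² - 431033 = 25² - 431033 = 625 - 431033 = -430408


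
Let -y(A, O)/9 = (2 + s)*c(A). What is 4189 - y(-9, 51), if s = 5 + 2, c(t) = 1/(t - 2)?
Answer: 45998/11 ≈ 4181.6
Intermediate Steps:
c(t) = 1/(-2 + t)
s = 7
y(A, O) = -81/(-2 + A) (y(A, O) = -9*(2 + 7)/(-2 + A) = -81/(-2 + A))
4189 - y(-9, 51) = 4189 - (-81)/(-2 - 9) = 4189 - (-81)/(-11) = 4189 - (-81)*(-1)/11 = 4189 - 1*81/11 = 4189 - 81/11 = 45998/11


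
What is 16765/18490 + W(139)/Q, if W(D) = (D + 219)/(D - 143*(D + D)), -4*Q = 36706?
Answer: 2437815028303/2688646043310 ≈ 0.90671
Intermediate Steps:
Q = -18353/2 (Q = -1/4*36706 = -18353/2 ≈ -9176.5)
W(D) = -(219 + D)/(285*D) (W(D) = (219 + D)/(D - 286*D) = (219 + D)/((-285*D)) = (219 + D)*(-1/(285*D)) = -(219 + D)/(285*D))
16765/18490 + W(139)/Q = 16765/18490 + ((1/285)*(-219 - 1*139)/139)/(-18353/2) = 16765*(1/18490) + ((1/285)*(1/139)*(-219 - 139))*(-2/18353) = 3353/3698 + ((1/285)*(1/139)*(-358))*(-2/18353) = 3353/3698 - 358/39615*(-2/18353) = 3353/3698 + 716/727054095 = 2437815028303/2688646043310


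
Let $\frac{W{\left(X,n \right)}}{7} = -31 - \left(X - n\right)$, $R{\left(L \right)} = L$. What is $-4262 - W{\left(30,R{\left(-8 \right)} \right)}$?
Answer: $-3779$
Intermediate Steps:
$W{\left(X,n \right)} = -217 - 7 X + 7 n$ ($W{\left(X,n \right)} = 7 \left(-31 - \left(X - n\right)\right) = 7 \left(-31 + n - X\right) = -217 - 7 X + 7 n$)
$-4262 - W{\left(30,R{\left(-8 \right)} \right)} = -4262 - \left(-217 - 210 + 7 \left(-8\right)\right) = -4262 - \left(-217 - 210 - 56\right) = -4262 - -483 = -4262 + 483 = -3779$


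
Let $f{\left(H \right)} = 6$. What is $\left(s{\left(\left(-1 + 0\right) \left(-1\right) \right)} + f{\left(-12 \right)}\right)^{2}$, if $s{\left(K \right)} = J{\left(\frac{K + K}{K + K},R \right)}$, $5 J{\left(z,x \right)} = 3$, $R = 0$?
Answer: $\frac{1089}{25} \approx 43.56$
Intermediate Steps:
$J{\left(z,x \right)} = \frac{3}{5}$ ($J{\left(z,x \right)} = \frac{1}{5} \cdot 3 = \frac{3}{5}$)
$s{\left(K \right)} = \frac{3}{5}$
$\left(s{\left(\left(-1 + 0\right) \left(-1\right) \right)} + f{\left(-12 \right)}\right)^{2} = \left(\frac{3}{5} + 6\right)^{2} = \left(\frac{33}{5}\right)^{2} = \frac{1089}{25}$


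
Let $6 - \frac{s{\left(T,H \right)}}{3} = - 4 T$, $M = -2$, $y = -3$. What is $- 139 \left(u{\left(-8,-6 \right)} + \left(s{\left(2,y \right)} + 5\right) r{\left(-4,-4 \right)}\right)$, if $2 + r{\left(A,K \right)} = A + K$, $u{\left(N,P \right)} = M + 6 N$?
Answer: $72280$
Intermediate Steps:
$u{\left(N,P \right)} = -2 + 6 N$
$s{\left(T,H \right)} = 18 + 12 T$ ($s{\left(T,H \right)} = 18 - 3 \left(- 4 T\right) = 18 + 12 T$)
$r{\left(A,K \right)} = -2 + A + K$ ($r{\left(A,K \right)} = -2 + \left(A + K\right) = -2 + A + K$)
$- 139 \left(u{\left(-8,-6 \right)} + \left(s{\left(2,y \right)} + 5\right) r{\left(-4,-4 \right)}\right) = - 139 \left(\left(-2 + 6 \left(-8\right)\right) + \left(\left(18 + 12 \cdot 2\right) + 5\right) \left(-2 - 4 - 4\right)\right) = - 139 \left(\left(-2 - 48\right) + \left(\left(18 + 24\right) + 5\right) \left(-10\right)\right) = - 139 \left(-50 + \left(42 + 5\right) \left(-10\right)\right) = - 139 \left(-50 + 47 \left(-10\right)\right) = - 139 \left(-50 - 470\right) = \left(-139\right) \left(-520\right) = 72280$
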